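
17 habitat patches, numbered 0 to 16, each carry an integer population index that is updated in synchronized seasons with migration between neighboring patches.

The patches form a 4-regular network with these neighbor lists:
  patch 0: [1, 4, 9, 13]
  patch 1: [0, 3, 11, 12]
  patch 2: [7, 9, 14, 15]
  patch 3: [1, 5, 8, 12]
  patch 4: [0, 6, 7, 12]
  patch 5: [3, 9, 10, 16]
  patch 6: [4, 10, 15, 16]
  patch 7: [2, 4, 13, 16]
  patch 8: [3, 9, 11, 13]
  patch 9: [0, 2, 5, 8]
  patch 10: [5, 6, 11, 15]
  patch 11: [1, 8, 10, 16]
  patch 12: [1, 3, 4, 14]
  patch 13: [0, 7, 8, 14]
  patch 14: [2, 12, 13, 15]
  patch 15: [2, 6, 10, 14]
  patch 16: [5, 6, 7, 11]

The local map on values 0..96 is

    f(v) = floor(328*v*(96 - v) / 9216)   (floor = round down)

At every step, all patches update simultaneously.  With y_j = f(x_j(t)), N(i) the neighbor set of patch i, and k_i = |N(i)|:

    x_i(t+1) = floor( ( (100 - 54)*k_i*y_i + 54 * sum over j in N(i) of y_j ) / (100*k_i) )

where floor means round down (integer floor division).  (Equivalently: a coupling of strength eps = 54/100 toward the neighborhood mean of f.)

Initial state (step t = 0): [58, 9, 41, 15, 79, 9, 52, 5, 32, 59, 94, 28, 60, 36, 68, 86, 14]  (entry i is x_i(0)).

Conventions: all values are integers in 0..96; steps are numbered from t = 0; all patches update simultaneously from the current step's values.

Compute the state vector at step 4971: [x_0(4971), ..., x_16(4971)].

Simulating step by step:
t=0: [58, 9, 41, 15, 79, 9, 52, 5, 32, 59, 94, 28, 60, 36, 68, 86, 14]
t=1: [66, 48, 62, 47, 55, 34, 53, 40, 68, 70, 30, 50, 59, 66, 66, 45, 44]
t=2: [72, 79, 74, 77, 78, 74, 79, 77, 70, 68, 75, 77, 77, 70, 73, 77, 79]
t=3: [58, 50, 57, 53, 51, 56, 49, 53, 61, 63, 53, 52, 51, 61, 57, 53, 49]
t=4: [77, 80, 78, 79, 80, 79, 81, 79, 76, 75, 80, 80, 80, 76, 79, 80, 80]
t=5: [50, 46, 48, 47, 45, 47, 44, 47, 52, 53, 45, 46, 45, 51, 47, 45, 45]
t=6: [81, 81, 81, 81, 81, 81, 81, 81, 81, 81, 81, 81, 81, 81, 81, 81, 81]
t=7: [43, 43, 43, 43, 43, 43, 43, 43, 43, 43, 43, 43, 43, 43, 43, 43, 43]
t=8: [81, 81, 81, 81, 81, 81, 81, 81, 81, 81, 81, 81, 81, 81, 81, 81, 81]

Answer: [43, 43, 43, 43, 43, 43, 43, 43, 43, 43, 43, 43, 43, 43, 43, 43, 43]
Key observation: The state at step 6, [81, 81, 81, 81, 81, 81, 81, 81, 81, 81, 81, 81, 81, 81, 81, 81, 81], reappears at step 8: the system is in a cycle of period 2 from step 6 on.  Therefore the state at step 4971 equals the state at step 6 + ((4971 - 6) mod 2) = 7, which is [43, 43, 43, 43, 43, 43, 43, 43, 43, 43, 43, 43, 43, 43, 43, 43, 43].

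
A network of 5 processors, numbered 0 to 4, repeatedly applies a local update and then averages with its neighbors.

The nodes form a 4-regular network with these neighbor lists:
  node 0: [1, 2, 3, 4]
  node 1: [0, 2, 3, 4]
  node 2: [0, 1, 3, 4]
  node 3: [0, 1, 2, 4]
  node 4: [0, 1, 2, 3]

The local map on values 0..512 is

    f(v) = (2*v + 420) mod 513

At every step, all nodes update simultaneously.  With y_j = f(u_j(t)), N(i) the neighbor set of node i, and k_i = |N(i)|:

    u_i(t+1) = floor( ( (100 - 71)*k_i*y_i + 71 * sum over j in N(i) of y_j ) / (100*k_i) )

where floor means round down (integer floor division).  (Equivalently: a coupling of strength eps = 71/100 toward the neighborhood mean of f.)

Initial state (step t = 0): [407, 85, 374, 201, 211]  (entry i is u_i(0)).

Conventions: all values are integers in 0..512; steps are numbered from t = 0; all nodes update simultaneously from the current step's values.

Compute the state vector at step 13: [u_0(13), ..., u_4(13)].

Answer: [165, 165, 165, 165, 165]

Derivation:
t=0: [407, 85, 374, 201, 211]
t=1: [212, 197, 205, 223, 226]
t=2: [332, 328, 330, 334, 335]
t=3: [57, 56, 57, 58, 58]
t=4: [21, 21, 21, 21, 21]
t=5: [462, 462, 462, 462, 462]
t=6: [318, 318, 318, 318, 318]
t=7: [30, 30, 30, 30, 30]
t=8: [480, 480, 480, 480, 480]
t=9: [354, 354, 354, 354, 354]
t=10: [102, 102, 102, 102, 102]
t=11: [111, 111, 111, 111, 111]
t=12: [129, 129, 129, 129, 129]
t=13: [165, 165, 165, 165, 165]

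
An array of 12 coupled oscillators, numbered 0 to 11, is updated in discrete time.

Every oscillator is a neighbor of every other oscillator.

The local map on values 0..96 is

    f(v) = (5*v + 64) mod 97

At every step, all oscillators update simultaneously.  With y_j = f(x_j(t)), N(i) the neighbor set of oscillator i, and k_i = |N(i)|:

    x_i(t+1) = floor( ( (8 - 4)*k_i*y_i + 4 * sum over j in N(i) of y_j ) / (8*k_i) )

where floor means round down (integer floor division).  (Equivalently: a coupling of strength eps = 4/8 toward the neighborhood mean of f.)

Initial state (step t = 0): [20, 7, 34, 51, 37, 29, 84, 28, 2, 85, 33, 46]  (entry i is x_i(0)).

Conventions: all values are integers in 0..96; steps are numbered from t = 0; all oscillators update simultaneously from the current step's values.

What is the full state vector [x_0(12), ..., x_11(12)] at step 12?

Simulating step by step:
t=0: [20, 7, 34, 51, 37, 29, 84, 28, 2, 85, 33, 46]
t=1: [49, 20, 37, 32, 44, 26, 63, 24, 53, 21, 35, 20]
t=2: [38, 60, 54, 43, 70, 29, 69, 69, 47, 62, 50, 60]
t=3: [51, 57, 43, 62, 35, 30, 33, 33, 27, 61, 34, 57]
t=4: [38, 52, 64, 63, 46, 35, 41, 41, 28, 61, 44, 52]
t=5: [58, 46, 73, 71, 32, 51, 65, 65, 35, 66, 71, 46]
t=6: [41, 14, 31, 26, 26, 25, 13, 13, 33, 15, 26, 14]
t=7: [52, 35, 29, 18, 18, 60, 33, 33, 34, 37, 18, 35]
t=8: [39, 45, 31, 50, 50, 58, 40, 40, 43, 49, 50, 45]
t=9: [59, 72, 41, 40, 40, 58, 61, 61, 68, 37, 40, 72]
t=10: [63, 48, 66, 64, 64, 61, 67, 67, 39, 57, 64, 48]
t=11: [68, 34, 31, 70, 70, 63, 33, 33, 57, 54, 70, 34]
t=12: [28, 39, 32, 32, 32, 60, 36, 36, 47, 40, 32, 39]

Answer: [28, 39, 32, 32, 32, 60, 36, 36, 47, 40, 32, 39]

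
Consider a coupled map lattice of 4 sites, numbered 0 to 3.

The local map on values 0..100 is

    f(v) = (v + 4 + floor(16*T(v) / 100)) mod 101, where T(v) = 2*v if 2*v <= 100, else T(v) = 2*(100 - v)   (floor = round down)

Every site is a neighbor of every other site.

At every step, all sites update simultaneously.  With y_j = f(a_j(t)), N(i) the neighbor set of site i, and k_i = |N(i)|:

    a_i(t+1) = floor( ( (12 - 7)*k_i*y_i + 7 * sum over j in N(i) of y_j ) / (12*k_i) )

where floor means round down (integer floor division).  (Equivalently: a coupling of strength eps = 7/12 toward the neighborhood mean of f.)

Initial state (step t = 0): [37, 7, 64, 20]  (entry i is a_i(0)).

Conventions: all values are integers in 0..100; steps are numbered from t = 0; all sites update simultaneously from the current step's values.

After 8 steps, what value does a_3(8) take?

Answer: a_3(8) = 7

Derivation:
t=0: [37, 7, 64, 20]
t=1: [45, 36, 51, 40]
t=2: [60, 58, 62, 59]
t=3: [76, 75, 76, 76]
t=4: [87, 87, 87, 87]
t=5: [95, 95, 95, 95]
t=6: [100, 100, 100, 100]
t=7: [3, 3, 3, 3]
t=8: [7, 7, 7, 7]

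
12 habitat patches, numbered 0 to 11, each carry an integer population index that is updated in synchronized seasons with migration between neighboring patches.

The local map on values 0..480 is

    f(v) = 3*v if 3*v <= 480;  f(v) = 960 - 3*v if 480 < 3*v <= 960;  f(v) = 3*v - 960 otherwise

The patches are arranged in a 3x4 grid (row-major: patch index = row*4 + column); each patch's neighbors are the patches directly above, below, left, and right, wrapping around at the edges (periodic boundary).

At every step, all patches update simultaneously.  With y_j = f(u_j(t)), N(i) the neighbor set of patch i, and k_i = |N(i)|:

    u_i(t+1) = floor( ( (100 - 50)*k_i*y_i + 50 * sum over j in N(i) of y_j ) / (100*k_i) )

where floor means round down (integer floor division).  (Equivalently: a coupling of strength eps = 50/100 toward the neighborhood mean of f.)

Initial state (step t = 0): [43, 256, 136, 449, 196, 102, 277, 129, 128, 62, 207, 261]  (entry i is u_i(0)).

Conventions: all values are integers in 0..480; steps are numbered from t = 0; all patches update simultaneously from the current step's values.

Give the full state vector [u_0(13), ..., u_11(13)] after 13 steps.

Simulating step by step:
t=0: [43, 256, 136, 449, 196, 102, 277, 129, 128, 62, 207, 261]
t=1: [231, 224, 334, 331, 336, 262, 244, 326, 300, 245, 282, 275]
t=2: [187, 232, 103, 74, 88, 185, 157, 64, 114, 192, 135, 95]
t=3: [336, 319, 324, 259, 299, 375, 399, 251, 337, 369, 383, 287]
t=4: [61, 48, 82, 137, 90, 138, 190, 176, 70, 124, 156, 128]
t=5: [220, 223, 299, 361, 289, 354, 390, 397, 256, 340, 408, 382]
t=6: [237, 211, 142, 159, 149, 132, 187, 192, 175, 136, 196, 194]
t=7: [335, 348, 409, 418, 406, 395, 396, 404, 402, 395, 387, 397]
t=8: [132, 137, 234, 246, 225, 211, 232, 252, 217, 207, 219, 239]
t=9: [351, 370, 279, 248, 297, 325, 268, 228, 312, 338, 289, 251]
t=10: [103, 110, 138, 195, 85, 61, 141, 219, 64, 62, 114, 179]
t=11: [298, 301, 390, 368, 250, 240, 366, 336, 242, 223, 351, 363]
t=12: [113, 129, 159, 128, 178, 207, 142, 101, 204, 223, 142, 129]
t=13: [362, 374, 441, 380, 379, 360, 406, 354, 354, 333, 410, 376]

Answer: [362, 374, 441, 380, 379, 360, 406, 354, 354, 333, 410, 376]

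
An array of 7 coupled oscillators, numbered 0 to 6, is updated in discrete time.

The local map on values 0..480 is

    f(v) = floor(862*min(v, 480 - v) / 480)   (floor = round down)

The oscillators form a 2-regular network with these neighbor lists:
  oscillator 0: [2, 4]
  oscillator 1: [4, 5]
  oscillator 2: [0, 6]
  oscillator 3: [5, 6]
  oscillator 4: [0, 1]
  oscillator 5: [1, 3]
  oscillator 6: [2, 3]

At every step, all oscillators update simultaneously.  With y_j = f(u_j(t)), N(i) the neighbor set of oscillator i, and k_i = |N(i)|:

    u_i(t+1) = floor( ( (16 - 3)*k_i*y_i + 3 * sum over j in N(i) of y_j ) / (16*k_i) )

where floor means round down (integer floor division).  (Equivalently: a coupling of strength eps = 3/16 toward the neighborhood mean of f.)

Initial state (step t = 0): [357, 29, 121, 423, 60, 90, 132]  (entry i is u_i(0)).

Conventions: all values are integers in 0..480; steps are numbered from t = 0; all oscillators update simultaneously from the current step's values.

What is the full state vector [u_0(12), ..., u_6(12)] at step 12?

Simulating step by step:
t=0: [357, 29, 121, 423, 60, 90, 132]
t=1: [209, 67, 219, 120, 112, 145, 222]
t=2: [360, 140, 391, 236, 209, 242, 380]
t=3: [224, 279, 166, 400, 348, 410, 200]
t=4: [376, 326, 313, 161, 264, 148, 333]
t=5: [215, 285, 285, 284, 357, 268, 268]
t=6: [367, 340, 356, 356, 247, 374, 374]
t=7: [224, 260, 217, 216, 382, 198, 196]
t=8: [379, 370, 386, 380, 216, 361, 357]
t=9: [199, 216, 174, 186, 349, 208, 211]
t=10: [341, 371, 322, 341, 260, 370, 367]
t=11: [265, 213, 272, 239, 362, 201, 214]
t=12: [368, 363, 375, 418, 243, 368, 387]

Answer: [368, 363, 375, 418, 243, 368, 387]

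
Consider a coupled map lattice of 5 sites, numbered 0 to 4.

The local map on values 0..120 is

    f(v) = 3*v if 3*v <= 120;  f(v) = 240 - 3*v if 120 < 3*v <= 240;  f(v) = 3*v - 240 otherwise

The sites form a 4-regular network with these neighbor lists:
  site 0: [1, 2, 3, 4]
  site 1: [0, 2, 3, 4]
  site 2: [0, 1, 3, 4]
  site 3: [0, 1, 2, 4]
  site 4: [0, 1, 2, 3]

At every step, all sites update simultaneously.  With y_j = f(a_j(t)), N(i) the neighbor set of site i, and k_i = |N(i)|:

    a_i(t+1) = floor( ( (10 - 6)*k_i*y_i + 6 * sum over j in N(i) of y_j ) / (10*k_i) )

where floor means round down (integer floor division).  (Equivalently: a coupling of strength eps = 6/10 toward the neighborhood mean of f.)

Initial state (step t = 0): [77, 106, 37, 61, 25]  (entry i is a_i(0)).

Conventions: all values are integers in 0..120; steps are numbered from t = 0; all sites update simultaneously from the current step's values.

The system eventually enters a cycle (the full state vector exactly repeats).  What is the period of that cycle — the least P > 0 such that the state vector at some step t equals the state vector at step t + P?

Answer: 4
Key observation: The state at step 10, [115, 118, 117, 118, 118], reappears at step 14 — and no state repeats earlier — so the cycle the system enters has period 4.

Derivation:
t=0: [77, 106, 37, 61, 25]
t=1: [51, 69, 77, 63, 68]
t=2: [54, 40, 34, 45, 41]
t=3: [97, 108, 103, 104, 107]
t=4: [66, 74, 70, 71, 73]
t=5: [31, 25, 28, 27, 25]
t=6: [84, 79, 82, 81, 79]
t=7: [7, 4, 5, 4, 4]
t=8: [16, 13, 14, 13, 13]
t=9: [43, 40, 41, 40, 40]
t=10: [115, 118, 117, 118, 118]
t=11: [109, 112, 111, 112, 112]
t=12: [91, 94, 93, 94, 94]
t=13: [37, 40, 39, 40, 40]
t=14: [115, 118, 117, 118, 118]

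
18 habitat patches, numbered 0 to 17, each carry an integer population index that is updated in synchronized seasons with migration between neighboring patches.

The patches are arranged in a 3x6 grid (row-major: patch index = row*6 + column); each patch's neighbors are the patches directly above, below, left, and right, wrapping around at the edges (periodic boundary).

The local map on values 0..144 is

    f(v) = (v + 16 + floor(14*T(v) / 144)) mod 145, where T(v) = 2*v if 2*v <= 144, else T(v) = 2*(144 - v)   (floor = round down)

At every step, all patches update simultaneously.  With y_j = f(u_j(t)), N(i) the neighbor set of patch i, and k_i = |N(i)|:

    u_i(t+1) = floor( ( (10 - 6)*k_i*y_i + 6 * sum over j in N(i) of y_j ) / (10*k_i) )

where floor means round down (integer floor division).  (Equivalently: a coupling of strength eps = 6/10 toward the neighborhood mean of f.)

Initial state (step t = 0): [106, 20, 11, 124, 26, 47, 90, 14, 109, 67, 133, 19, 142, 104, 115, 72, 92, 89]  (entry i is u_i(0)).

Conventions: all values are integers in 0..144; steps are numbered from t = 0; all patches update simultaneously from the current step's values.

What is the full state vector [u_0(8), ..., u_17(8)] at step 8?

Answer: [108, 126, 115, 62, 42, 41, 129, 126, 136, 117, 118, 96, 108, 125, 134, 116, 97, 61]

Derivation:
t=0: [106, 20, 11, 124, 26, 47, 90, 14, 109, 67, 133, 19, 142, 104, 115, 72, 92, 89]
t=1: [87, 63, 78, 98, 69, 78, 78, 74, 96, 95, 47, 61, 78, 83, 112, 114, 87, 82]
t=2: [106, 101, 112, 117, 101, 103, 104, 105, 117, 115, 91, 94, 108, 109, 124, 127, 107, 106]
t=3: [127, 128, 135, 114, 126, 125, 126, 129, 136, 113, 123, 122, 129, 131, 117, 82, 107, 127]
t=4: [22, 2, 45, 91, 82, 79, 22, 2, 45, 113, 118, 100, 1, 23, 74, 124, 90, 63]
t=5: [44, 33, 73, 115, 115, 97, 46, 33, 76, 124, 128, 106, 39, 40, 89, 127, 118, 91]
t=6: [73, 65, 102, 111, 114, 116, 75, 65, 104, 93, 82, 98, 72, 68, 86, 80, 94, 114]
t=7: [106, 99, 120, 126, 128, 128, 104, 100, 118, 118, 118, 121, 106, 98, 113, 115, 120, 126]
t=8: [108, 126, 115, 62, 42, 41, 129, 126, 136, 117, 118, 96, 108, 125, 134, 116, 97, 61]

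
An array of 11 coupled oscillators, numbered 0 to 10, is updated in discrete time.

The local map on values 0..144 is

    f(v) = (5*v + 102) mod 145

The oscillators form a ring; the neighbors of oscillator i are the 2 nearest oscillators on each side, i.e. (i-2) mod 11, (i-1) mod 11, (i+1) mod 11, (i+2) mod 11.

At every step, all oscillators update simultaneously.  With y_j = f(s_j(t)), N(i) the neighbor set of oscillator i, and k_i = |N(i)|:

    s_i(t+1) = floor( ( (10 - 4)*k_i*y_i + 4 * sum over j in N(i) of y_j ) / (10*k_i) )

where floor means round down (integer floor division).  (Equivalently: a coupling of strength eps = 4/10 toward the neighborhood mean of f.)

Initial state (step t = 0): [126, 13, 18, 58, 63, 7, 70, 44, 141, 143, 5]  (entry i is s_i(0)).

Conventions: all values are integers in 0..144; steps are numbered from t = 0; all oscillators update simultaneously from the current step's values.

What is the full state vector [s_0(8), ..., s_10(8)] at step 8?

Simulating step by step:
t=0: [126, 13, 18, 58, 63, 7, 70, 44, 141, 143, 5]
t=1: [33, 41, 54, 94, 106, 110, 48, 52, 76, 80, 96]
t=2: [90, 44, 82, 104, 65, 74, 55, 67, 47, 64, 26]
t=3: [103, 51, 79, 53, 106, 49, 74, 31, 59, 104, 85]
t=4: [48, 67, 60, 70, 54, 62, 55, 91, 92, 60, 80]
t=5: [60, 26, 82, 42, 83, 104, 97, 118, 115, 104, 69]
t=6: [89, 74, 76, 42, 64, 47, 37, 86, 75, 58, 41]
t=7: [87, 42, 58, 39, 105, 67, 117, 91, 61, 88, 39]
t=8: [85, 35, 79, 21, 50, 29, 93, 106, 104, 99, 39]

Answer: [85, 35, 79, 21, 50, 29, 93, 106, 104, 99, 39]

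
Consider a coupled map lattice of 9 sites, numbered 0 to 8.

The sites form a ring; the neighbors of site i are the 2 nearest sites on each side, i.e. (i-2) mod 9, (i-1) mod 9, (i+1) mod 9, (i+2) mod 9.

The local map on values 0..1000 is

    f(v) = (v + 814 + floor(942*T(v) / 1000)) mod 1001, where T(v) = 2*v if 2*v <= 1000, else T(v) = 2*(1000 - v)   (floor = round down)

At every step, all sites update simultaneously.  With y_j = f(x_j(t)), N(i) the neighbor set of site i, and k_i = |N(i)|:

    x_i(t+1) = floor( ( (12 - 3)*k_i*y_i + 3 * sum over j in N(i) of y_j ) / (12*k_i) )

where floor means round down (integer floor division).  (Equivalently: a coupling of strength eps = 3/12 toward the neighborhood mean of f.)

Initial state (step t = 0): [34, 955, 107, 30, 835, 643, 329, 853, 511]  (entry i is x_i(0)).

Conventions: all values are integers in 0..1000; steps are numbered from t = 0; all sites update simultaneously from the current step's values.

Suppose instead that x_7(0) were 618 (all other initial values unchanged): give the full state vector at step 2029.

Simulating step by step:
t=0: [34, 955, 107, 30, 835, 643, 329, 618, 511]
t=1: [769, 775, 317, 803, 837, 268, 663, 239, 350]
t=2: [140, 167, 668, 882, 868, 598, 260, 472, 656]
t=3: [205, 305, 226, 781, 806, 286, 508, 196, 164]
t=4: [416, 591, 478, 177, 822, 578, 327, 381, 321]
t=5: [134, 208, 234, 337, 818, 323, 742, 788, 669]
t=6: [274, 407, 513, 751, 858, 732, 206, 817, 181]
t=7: [610, 815, 341, 162, 749, 182, 448, 817, 436]
t=8: [292, 813, 687, 343, 119, 339, 166, 772, 189]
t=9: [581, 852, 227, 727, 240, 671, 300, 140, 389]
t=10: [296, 809, 455, 165, 460, 167, 618, 280, 826]
t=11: [667, 863, 222, 312, 156, 295, 237, 594, 875]
t=12: [234, 837, 465, 678, 341, 599, 498, 264, 798]
t=13: [532, 825, 260, 201, 638, 231, 343, 548, 884]
t=14: [334, 856, 528, 427, 238, 455, 710, 309, 824]
t=15: [759, 831, 312, 144, 403, 175, 194, 649, 881]
t=16: [188, 839, 670, 356, 833, 343, 424, 193, 781]
t=17: [355, 797, 271, 805, 831, 739, 159, 351, 110]
t=18: [785, 903, 681, 900, 839, 221, 325, 698, 280]
t=19: [107, 774, 242, 825, 853, 505, 693, 172, 573]
t=20: [154, 119, 510, 832, 819, 330, 167, 271, 174]
t=21: [274, 228, 330, 854, 871, 749, 385, 547, 316]
t=22: [587, 542, 756, 843, 861, 212, 810, 301, 681]
t=23: [196, 240, 162, 813, 850, 539, 868, 615, 198]
t=24: [366, 505, 385, 855, 859, 352, 803, 233, 410]
t=25: [816, 419, 879, 889, 932, 830, 943, 592, 908]
t=26: [856, 246, 862, 856, 883, 898, 828, 359, 797]
t=27: [911, 629, 907, 909, 920, 906, 952, 873, 948]
t=28: [844, 325, 846, 845, 883, 894, 863, 912, 819]
t=29: [935, 801, 934, 932, 920, 910, 930, 902, 950]
t=30: [878, 957, 879, 881, 881, 889, 876, 892, 869]
t=31: [915, 868, 914, 913, 917, 912, 920, 911, 921]
t=32: [890, 918, 891, 891, 886, 889, 884, 889, 885]
t=33: [908, 891, 907, 907, 912, 911, 914, 911, 911]
t=34: [894, 905, 895, 895, 890, 891, 889, 891, 892]
t=35: [905, 898, 904, 905, 909, 908, 910, 908, 907]
t=36: [896, 901, 897, 896, 893, 893, 892, 894, 895]
t=37: [903, 901, 903, 904, 906, 906, 907, 906, 904]
t=38: [897, 899, 897, 897, 896, 896, 895, 896, 897]
t=39: [903, 902, 903, 903, 904, 904, 904, 904, 903]
t=40: [898, 898, 898, 897, 897, 897, 897, 897, 897]
t=41: [903, 903, 903, 903, 903, 904, 904, 903, 903]
t=42: [898, 898, 898, 897, 897, 897, 897, 897, 897]

Answer: [903, 903, 903, 903, 903, 904, 904, 903, 903]
Key observation: The state at step 40, [898, 898, 898, 897, 897, 897, 897, 897, 897], reappears at step 42: the system is in a cycle of period 2 from step 40 on.  Therefore the state at step 2029 equals the state at step 40 + ((2029 - 40) mod 2) = 41, which is [903, 903, 903, 903, 903, 904, 904, 903, 903].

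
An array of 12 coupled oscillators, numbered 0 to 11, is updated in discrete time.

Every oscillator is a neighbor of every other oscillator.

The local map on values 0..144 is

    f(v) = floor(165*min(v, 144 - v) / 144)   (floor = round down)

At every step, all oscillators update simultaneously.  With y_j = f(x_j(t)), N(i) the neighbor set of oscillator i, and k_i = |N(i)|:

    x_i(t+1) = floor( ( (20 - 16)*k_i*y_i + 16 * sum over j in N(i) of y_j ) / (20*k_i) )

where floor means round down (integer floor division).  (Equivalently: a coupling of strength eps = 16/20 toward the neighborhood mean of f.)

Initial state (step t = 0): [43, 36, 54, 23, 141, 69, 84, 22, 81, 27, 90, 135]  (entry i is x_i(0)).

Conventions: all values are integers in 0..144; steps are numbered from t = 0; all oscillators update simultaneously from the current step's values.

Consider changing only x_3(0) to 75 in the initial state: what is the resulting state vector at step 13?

Answer: [77, 77, 77, 77, 77, 77, 77, 77, 77, 77, 77, 77]
Key observation: This trace re-runs the system from the modified initial state.

Derivation:
t=0: [43, 36, 54, 75, 141, 69, 84, 22, 81, 27, 90, 135]
t=1: [48, 47, 49, 52, 42, 52, 50, 45, 51, 45, 49, 43]
t=2: [54, 54, 54, 54, 53, 54, 54, 53, 54, 53, 54, 53]
t=3: [60, 60, 60, 60, 60, 60, 60, 60, 60, 60, 60, 60]
t=4: [68, 68, 68, 68, 68, 68, 68, 68, 68, 68, 68, 68]
t=5: [77, 77, 77, 77, 77, 77, 77, 77, 77, 77, 77, 77]
t=6: [76, 76, 76, 76, 76, 76, 76, 76, 76, 76, 76, 76]
t=7: [77, 77, 77, 77, 77, 77, 77, 77, 77, 77, 77, 77]
t=8: [76, 76, 76, 76, 76, 76, 76, 76, 76, 76, 76, 76]
t=9: [77, 77, 77, 77, 77, 77, 77, 77, 77, 77, 77, 77]
t=10: [76, 76, 76, 76, 76, 76, 76, 76, 76, 76, 76, 76]
t=11: [77, 77, 77, 77, 77, 77, 77, 77, 77, 77, 77, 77]
t=12: [76, 76, 76, 76, 76, 76, 76, 76, 76, 76, 76, 76]
t=13: [77, 77, 77, 77, 77, 77, 77, 77, 77, 77, 77, 77]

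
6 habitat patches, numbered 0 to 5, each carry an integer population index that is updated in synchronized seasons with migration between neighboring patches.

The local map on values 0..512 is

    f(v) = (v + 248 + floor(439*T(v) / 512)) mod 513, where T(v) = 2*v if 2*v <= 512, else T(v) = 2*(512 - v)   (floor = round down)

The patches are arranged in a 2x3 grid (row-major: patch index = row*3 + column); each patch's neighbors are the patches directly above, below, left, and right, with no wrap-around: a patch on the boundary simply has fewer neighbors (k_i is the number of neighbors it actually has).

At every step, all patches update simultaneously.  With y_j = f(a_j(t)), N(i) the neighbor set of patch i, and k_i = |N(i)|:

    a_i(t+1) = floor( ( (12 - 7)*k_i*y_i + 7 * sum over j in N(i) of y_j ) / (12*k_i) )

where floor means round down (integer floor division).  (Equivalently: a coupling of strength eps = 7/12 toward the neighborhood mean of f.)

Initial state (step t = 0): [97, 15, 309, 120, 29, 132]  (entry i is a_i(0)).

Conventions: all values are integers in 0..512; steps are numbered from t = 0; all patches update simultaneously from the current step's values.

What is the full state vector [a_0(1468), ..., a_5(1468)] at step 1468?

Answer: [357, 357, 357, 357, 357, 357]
Key observation: The state at step 13, [357, 357, 357, 357, 357, 357], reappears at step 14: the system is in a cycle of period 1 from step 13 on.  Therefore the state at step 1468 equals the state at step 13 + ((1468 - 13) mod 1) = 13, which is [357, 357, 357, 357, 357, 357].

Derivation:
t=0: [97, 15, 309, 120, 29, 132]
t=1: [314, 358, 274, 269, 221, 248]
t=2: [388, 370, 396, 385, 369, 389]
t=3: [339, 341, 336, 339, 343, 336]
t=4: [369, 369, 371, 369, 368, 370]
t=5: [349, 348, 347, 349, 348, 348]
t=6: [363, 363, 364, 363, 363, 364]
t=7: [353, 352, 352, 353, 352, 352]
t=8: [360, 360, 361, 360, 360, 361]
t=9: [355, 354, 354, 355, 354, 354]
t=10: [359, 359, 359, 359, 359, 359]
t=11: [356, 356, 356, 356, 356, 356]
t=12: [358, 358, 358, 358, 358, 358]
t=13: [357, 357, 357, 357, 357, 357]
t=14: [357, 357, 357, 357, 357, 357]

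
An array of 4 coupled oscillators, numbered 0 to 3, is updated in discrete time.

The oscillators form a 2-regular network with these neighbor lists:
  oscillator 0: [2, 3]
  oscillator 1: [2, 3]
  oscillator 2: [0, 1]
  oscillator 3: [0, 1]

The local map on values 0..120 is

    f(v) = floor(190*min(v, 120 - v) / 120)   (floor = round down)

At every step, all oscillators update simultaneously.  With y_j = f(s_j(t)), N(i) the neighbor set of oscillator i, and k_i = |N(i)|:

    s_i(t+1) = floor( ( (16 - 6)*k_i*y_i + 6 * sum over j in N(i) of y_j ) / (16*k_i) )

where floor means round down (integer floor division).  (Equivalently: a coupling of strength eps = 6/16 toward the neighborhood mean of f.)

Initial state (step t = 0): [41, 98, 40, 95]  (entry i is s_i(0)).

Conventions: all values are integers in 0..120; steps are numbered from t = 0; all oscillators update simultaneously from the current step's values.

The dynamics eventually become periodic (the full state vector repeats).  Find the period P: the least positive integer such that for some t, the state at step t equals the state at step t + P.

Simulating step by step:
t=0: [41, 98, 40, 95]
t=1: [59, 40, 57, 42]
t=2: [87, 68, 85, 70]
t=3: [57, 76, 59, 74]
t=4: [87, 74, 87, 74]
t=5: [55, 68, 55, 68]
t=6: [86, 82, 86, 82]
t=7: [54, 58, 54, 58]
t=8: [86, 89, 86, 89]
t=9: [52, 49, 52, 49]
t=10: [81, 77, 81, 77]
t=11: [62, 66, 62, 66]
t=12: [89, 86, 89, 86]
t=13: [49, 52, 49, 52]
t=14: [77, 81, 77, 81]
t=15: [66, 62, 66, 62]
t=16: [86, 89, 86, 89]

Answer: 8
Key observation: The state at step 8, [86, 89, 86, 89], reappears at step 16 — and no state repeats earlier — so the cycle the system enters has period 8.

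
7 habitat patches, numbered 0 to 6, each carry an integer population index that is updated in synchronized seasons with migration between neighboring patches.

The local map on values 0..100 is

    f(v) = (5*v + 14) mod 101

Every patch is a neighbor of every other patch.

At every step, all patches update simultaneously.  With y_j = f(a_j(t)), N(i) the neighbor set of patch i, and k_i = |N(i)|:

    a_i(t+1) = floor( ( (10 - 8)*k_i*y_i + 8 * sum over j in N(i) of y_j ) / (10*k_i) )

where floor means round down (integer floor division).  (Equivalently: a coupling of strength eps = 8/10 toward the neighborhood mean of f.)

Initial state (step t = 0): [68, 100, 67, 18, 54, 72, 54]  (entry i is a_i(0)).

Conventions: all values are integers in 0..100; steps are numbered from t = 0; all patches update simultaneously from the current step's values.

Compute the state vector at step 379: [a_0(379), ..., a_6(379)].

Simulating step by step:
t=0: [68, 100, 67, 18, 54, 72, 54]
t=1: [49, 46, 48, 46, 51, 50, 51]
t=2: [55, 54, 55, 54, 56, 56, 56]
t=3: [87, 87, 87, 87, 88, 88, 88]
t=4: [47, 47, 47, 47, 47, 47, 47]
t=5: [47, 47, 47, 47, 47, 47, 47]

Answer: [47, 47, 47, 47, 47, 47, 47]
Key observation: The state at step 4, [47, 47, 47, 47, 47, 47, 47], reappears at step 5: the system is in a cycle of period 1 from step 4 on.  Therefore the state at step 379 equals the state at step 4 + ((379 - 4) mod 1) = 4, which is [47, 47, 47, 47, 47, 47, 47].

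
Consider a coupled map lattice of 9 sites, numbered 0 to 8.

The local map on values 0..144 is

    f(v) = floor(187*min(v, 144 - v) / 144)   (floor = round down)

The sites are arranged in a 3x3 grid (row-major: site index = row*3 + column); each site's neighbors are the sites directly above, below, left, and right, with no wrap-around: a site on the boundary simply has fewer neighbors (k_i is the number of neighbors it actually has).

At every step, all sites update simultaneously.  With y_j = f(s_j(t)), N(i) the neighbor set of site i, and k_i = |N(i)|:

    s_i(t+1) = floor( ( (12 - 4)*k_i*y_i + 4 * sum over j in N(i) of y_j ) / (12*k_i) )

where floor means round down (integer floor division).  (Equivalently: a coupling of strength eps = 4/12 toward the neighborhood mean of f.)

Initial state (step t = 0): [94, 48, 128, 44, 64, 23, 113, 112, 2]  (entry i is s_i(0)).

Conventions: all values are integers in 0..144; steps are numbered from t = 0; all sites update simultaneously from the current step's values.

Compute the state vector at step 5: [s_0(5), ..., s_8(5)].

Simulating step by step:
t=0: [94, 48, 128, 44, 64, 23, 113, 112, 2]
t=1: [62, 59, 28, 58, 71, 31, 43, 41, 13]
t=2: [78, 73, 43, 75, 81, 42, 58, 53, 26]
t=3: [86, 85, 61, 86, 79, 54, 76, 66, 42]
t=4: [75, 77, 77, 77, 81, 70, 85, 81, 61]
t=5: [88, 86, 87, 85, 82, 87, 78, 80, 81]

Answer: [88, 86, 87, 85, 82, 87, 78, 80, 81]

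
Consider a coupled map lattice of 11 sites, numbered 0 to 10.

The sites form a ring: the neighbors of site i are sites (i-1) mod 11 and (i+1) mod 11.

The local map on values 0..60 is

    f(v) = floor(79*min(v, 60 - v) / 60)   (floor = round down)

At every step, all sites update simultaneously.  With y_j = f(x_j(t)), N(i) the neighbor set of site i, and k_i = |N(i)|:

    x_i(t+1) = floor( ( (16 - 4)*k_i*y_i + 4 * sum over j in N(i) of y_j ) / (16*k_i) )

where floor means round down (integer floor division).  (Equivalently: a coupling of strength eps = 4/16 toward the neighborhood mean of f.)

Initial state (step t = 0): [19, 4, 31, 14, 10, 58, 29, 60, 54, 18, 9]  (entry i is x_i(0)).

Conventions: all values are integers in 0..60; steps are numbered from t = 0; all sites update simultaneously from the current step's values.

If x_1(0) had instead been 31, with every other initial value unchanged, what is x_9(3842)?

Simulating step by step:
t=0: [19, 31, 31, 14, 10, 58, 29, 60, 54, 18, 9]
t=1: [24, 36, 35, 19, 12, 7, 28, 5, 8, 19, 14]
t=2: [29, 31, 31, 24, 15, 13, 28, 10, 11, 22, 20]
t=3: [36, 38, 37, 30, 20, 19, 30, 16, 15, 26, 27]
t=4: [31, 28, 30, 36, 27, 26, 35, 23, 21, 32, 34]
t=5: [37, 36, 37, 32, 34, 33, 32, 29, 28, 34, 34]
t=6: [30, 30, 30, 35, 34, 35, 36, 37, 36, 34, 33]
t=7: [38, 39, 38, 33, 33, 32, 31, 30, 31, 33, 35]
t=8: [28, 27, 28, 34, 35, 36, 37, 38, 37, 35, 31]
t=9: [36, 35, 35, 34, 32, 31, 29, 28, 30, 32, 37]
t=10: [31, 31, 32, 34, 36, 37, 37, 36, 38, 35, 30]
t=11: [38, 37, 36, 33, 31, 30, 30, 30, 28, 32, 38]
t=12: [28, 29, 31, 34, 37, 38, 39, 38, 36, 35, 29]
t=13: [36, 37, 37, 34, 30, 28, 27, 28, 30, 32, 37]
t=14: [30, 30, 30, 34, 38, 36, 35, 36, 38, 35, 30]
t=15: [39, 39, 38, 33, 29, 30, 31, 30, 28, 32, 38]
t=16: [27, 27, 28, 34, 37, 38, 38, 38, 36, 35, 28]
t=17: [35, 35, 35, 33, 30, 28, 28, 28, 30, 32, 35]
t=18: [32, 32, 32, 35, 38, 36, 36, 36, 38, 35, 32]
t=19: [36, 36, 35, 32, 28, 30, 31, 30, 28, 32, 35]
t=20: [31, 31, 32, 35, 36, 38, 38, 38, 36, 35, 32]
t=21: [37, 37, 35, 32, 30, 28, 28, 28, 30, 32, 35]
t=22: [30, 30, 32, 35, 38, 36, 36, 36, 38, 35, 32]
t=23: [38, 38, 35, 32, 28, 30, 31, 30, 28, 32, 35]
t=24: [28, 28, 32, 35, 36, 38, 38, 38, 36, 35, 32]
t=25: [36, 36, 35, 32, 30, 28, 28, 28, 30, 32, 35]
t=26: [31, 31, 32, 35, 38, 36, 36, 36, 38, 35, 32]
t=27: [37, 37, 35, 32, 28, 30, 31, 30, 28, 32, 35]
t=28: [30, 30, 32, 35, 36, 38, 38, 38, 36, 35, 32]
t=29: [38, 38, 35, 32, 30, 28, 28, 28, 30, 32, 35]
t=30: [28, 28, 32, 35, 38, 36, 36, 36, 38, 35, 32]
t=31: [36, 36, 35, 32, 28, 30, 31, 30, 28, 32, 35]

Answer: x_9(3842) = 35
Key observation: The state at step 19, [36, 36, 35, 32, 28, 30, 31, 30, 28, 32, 35], reappears at step 31: the system is in a cycle of period 12 from step 19 on.  Therefore the state at step 3842 equals the state at step 19 + ((3842 - 19) mod 12) = 26, which is [31, 31, 32, 35, 38, 36, 36, 36, 38, 35, 32].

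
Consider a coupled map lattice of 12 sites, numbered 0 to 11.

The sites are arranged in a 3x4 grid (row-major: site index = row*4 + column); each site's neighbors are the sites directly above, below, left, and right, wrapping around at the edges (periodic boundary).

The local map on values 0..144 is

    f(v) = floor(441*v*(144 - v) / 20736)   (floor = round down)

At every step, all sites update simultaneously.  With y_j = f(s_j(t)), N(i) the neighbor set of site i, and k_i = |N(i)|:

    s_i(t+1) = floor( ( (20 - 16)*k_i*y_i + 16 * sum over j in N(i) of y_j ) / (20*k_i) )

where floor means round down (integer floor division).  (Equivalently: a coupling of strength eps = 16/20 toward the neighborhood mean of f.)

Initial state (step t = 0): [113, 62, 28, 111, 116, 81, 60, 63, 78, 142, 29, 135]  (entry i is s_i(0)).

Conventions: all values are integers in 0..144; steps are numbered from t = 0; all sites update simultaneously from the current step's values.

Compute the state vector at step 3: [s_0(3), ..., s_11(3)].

Answer: [85, 85, 85, 85, 87, 85, 86, 85, 85, 85, 85, 85]

Derivation:
t=0: [113, 62, 28, 111, 116, 81, 60, 63, 78, 142, 29, 135]
t=1: [87, 73, 86, 70, 93, 79, 92, 77, 56, 80, 55, 77]
t=2: [105, 107, 106, 107, 105, 105, 105, 105, 105, 107, 105, 107]
t=3: [85, 85, 85, 85, 87, 85, 86, 85, 85, 85, 85, 85]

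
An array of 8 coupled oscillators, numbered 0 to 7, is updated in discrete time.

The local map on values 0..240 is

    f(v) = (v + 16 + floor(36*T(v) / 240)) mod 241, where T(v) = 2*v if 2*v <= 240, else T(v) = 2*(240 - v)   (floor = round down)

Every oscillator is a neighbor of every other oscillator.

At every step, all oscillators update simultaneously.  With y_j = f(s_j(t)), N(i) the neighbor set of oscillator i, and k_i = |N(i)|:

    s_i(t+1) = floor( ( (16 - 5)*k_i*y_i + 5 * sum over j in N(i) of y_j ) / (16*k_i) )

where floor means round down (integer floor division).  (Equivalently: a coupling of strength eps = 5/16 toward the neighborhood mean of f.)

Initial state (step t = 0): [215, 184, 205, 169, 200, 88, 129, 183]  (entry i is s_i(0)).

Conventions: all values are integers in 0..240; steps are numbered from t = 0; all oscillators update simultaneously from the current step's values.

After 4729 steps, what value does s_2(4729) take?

Answer: s_2(4729) = 45
Key observation: The state at step 19, [159, 209, 159, 209, 159, 159, 209, 209], reappears at step 27: the system is in a cycle of period 8 from step 19 on.  Therefore the state at step 4729 equals the state at step 19 + ((4729 - 19) mod 8) = 25, which is [45, 190, 45, 190, 45, 45, 190, 190].

Derivation:
t=0: [215, 184, 205, 169, 200, 88, 129, 183]
t=1: [226, 212, 221, 205, 219, 156, 187, 212]
t=2: [53, 201, 50, 198, 50, 176, 190, 201]
t=3: [114, 207, 112, 206, 112, 196, 202, 207]
t=4: [178, 222, 176, 222, 176, 217, 220, 222]
t=5: [175, 40, 174, 40, 174, 192, 39, 40]
t=6: [185, 93, 184, 93, 184, 192, 92, 93]
t=7: [202, 150, 201, 150, 201, 205, 149, 150]
t=8: [222, 199, 221, 199, 221, 223, 198, 199]
t=9: [42, 186, 41, 186, 41, 42, 186, 186]
t=10: [96, 191, 95, 191, 95, 96, 191, 191]
t=11: [154, 206, 153, 206, 153, 154, 206, 206]
t=12: [201, 225, 201, 225, 201, 201, 225, 225]
t=13: [188, 44, 188, 44, 188, 188, 44, 44]
t=14: [192, 99, 192, 99, 192, 192, 99, 99]
t=15: [208, 157, 208, 157, 208, 208, 157, 157]
t=16: [226, 203, 226, 203, 226, 226, 203, 203]
t=17: [45, 189, 45, 189, 45, 45, 189, 189]
t=18: [100, 193, 100, 193, 100, 100, 193, 193]
t=19: [159, 209, 159, 209, 159, 159, 209, 209]
t=20: [205, 227, 205, 227, 205, 205, 227, 227]
t=21: [190, 45, 190, 45, 190, 190, 45, 45]
t=22: [194, 100, 194, 100, 194, 194, 100, 100]
t=23: [209, 159, 209, 159, 209, 209, 159, 159]
t=24: [227, 205, 227, 205, 227, 227, 205, 205]
t=25: [45, 190, 45, 190, 45, 45, 190, 190]
t=26: [100, 194, 100, 194, 100, 100, 194, 194]
t=27: [159, 209, 159, 209, 159, 159, 209, 209]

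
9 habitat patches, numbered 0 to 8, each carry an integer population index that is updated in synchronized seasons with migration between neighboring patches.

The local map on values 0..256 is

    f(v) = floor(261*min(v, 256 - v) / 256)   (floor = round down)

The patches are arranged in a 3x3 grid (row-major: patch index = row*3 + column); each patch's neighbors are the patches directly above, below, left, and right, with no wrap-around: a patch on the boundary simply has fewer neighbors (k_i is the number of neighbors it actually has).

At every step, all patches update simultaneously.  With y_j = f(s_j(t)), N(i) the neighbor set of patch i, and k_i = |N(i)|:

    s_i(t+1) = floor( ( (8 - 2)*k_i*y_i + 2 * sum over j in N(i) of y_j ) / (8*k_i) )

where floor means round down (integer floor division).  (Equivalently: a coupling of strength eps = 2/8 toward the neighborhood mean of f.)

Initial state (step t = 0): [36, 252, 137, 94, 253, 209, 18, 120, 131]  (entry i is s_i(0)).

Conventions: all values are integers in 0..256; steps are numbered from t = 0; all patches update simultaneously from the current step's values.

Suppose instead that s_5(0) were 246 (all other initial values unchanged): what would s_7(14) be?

Simulating step by step:
t=0: [36, 252, 137, 94, 253, 246, 18, 120, 131]
t=1: [39, 16, 92, 76, 16, 28, 40, 103, 111]
t=2: [40, 24, 75, 65, 26, 39, 52, 92, 101]
t=3: [41, 29, 64, 59, 33, 46, 59, 84, 93]
t=4: [41, 33, 58, 56, 38, 50, 63, 79, 86]
t=5: [42, 36, 54, 54, 42, 52, 65, 75, 81]
t=6: [42, 38, 52, 53, 45, 54, 65, 72, 77]
t=7: [43, 40, 51, 53, 47, 55, 65, 70, 74]
t=8: [44, 41, 50, 53, 49, 56, 65, 68, 72]
t=9: [44, 42, 49, 53, 50, 57, 64, 67, 70]
t=10: [45, 43, 49, 53, 51, 57, 64, 66, 69]
t=11: [45, 44, 49, 53, 52, 57, 63, 65, 68]
t=12: [46, 45, 49, 54, 53, 57, 63, 65, 67]
t=13: [47, 46, 49, 54, 54, 57, 63, 65, 66]
t=14: [47, 47, 49, 55, 55, 57, 63, 65, 65]

Answer: s_7(14) = 65
Key observation: This trace re-runs the system from the modified initial state.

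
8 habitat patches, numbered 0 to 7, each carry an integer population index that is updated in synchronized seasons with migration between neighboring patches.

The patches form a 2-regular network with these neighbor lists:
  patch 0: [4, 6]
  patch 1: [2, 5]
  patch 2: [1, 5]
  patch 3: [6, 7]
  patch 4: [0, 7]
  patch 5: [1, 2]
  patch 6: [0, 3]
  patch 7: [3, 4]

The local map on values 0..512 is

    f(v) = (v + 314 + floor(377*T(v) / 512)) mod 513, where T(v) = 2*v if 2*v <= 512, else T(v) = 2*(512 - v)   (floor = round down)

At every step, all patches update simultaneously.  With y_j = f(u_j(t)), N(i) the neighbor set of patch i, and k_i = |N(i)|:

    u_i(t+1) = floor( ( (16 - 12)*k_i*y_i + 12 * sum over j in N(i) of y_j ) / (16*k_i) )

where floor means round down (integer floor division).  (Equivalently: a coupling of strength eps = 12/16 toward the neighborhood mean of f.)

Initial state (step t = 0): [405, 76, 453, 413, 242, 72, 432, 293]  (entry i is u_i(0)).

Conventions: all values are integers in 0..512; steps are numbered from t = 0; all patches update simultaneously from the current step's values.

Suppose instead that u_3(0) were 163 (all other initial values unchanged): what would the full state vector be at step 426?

Simulating step by step:
t=0: [405, 76, 453, 163, 242, 72, 432, 293]
t=1: [371, 437, 457, 338, 391, 438, 300, 330]
t=2: [388, 343, 345, 403, 384, 344, 393, 386]
t=3: [371, 391, 391, 368, 371, 391, 367, 369]
t=4: [379, 370, 370, 380, 379, 370, 380, 380]
t=5: [375, 380, 380, 375, 375, 380, 375, 375]
t=6: [377, 375, 375, 377, 377, 375, 377, 377]
t=7: [376, 377, 377, 376, 376, 377, 376, 376]
t=8: [377, 376, 376, 377, 377, 376, 377, 377]
t=9: [376, 377, 377, 376, 376, 377, 376, 376]

Answer: [377, 376, 376, 377, 377, 376, 377, 377]
Key observation: The state at step 7, [376, 377, 377, 376, 376, 377, 376, 376], reappears at step 9: the system is in a cycle of period 2 from step 7 on.  Therefore the state at step 426 equals the state at step 7 + ((426 - 7) mod 2) = 8, which is [377, 376, 376, 377, 377, 376, 377, 377].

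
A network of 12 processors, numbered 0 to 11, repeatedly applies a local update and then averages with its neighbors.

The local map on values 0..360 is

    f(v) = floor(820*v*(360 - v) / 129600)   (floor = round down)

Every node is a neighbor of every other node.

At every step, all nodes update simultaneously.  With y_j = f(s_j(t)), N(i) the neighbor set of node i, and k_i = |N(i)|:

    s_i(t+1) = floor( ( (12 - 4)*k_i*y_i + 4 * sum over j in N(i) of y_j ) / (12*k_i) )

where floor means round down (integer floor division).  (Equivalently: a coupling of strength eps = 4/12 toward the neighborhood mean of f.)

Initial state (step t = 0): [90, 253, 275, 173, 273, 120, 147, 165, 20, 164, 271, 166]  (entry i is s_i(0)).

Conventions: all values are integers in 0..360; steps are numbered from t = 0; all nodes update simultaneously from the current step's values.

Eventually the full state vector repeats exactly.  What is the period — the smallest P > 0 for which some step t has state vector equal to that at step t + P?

Answer: 2
Key observation: The state at step 4, [201, 201, 201, 201, 201, 201, 201, 201, 201, 201, 201, 201], reappears at step 6 — and no state repeats earlier — so the cycle the system enters has period 2.

Derivation:
t=0: [90, 253, 275, 173, 273, 120, 147, 165, 20, 164, 271, 166]
t=1: [158, 169, 154, 190, 156, 176, 186, 190, 88, 190, 157, 190]
t=2: [200, 202, 199, 202, 200, 202, 202, 202, 168, 202, 200, 202]
t=3: [201, 201, 201, 201, 201, 201, 201, 201, 203, 201, 201, 201]
t=4: [201, 201, 201, 201, 201, 201, 201, 201, 201, 201, 201, 201]
t=5: [202, 202, 202, 202, 202, 202, 202, 202, 202, 202, 202, 202]
t=6: [201, 201, 201, 201, 201, 201, 201, 201, 201, 201, 201, 201]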